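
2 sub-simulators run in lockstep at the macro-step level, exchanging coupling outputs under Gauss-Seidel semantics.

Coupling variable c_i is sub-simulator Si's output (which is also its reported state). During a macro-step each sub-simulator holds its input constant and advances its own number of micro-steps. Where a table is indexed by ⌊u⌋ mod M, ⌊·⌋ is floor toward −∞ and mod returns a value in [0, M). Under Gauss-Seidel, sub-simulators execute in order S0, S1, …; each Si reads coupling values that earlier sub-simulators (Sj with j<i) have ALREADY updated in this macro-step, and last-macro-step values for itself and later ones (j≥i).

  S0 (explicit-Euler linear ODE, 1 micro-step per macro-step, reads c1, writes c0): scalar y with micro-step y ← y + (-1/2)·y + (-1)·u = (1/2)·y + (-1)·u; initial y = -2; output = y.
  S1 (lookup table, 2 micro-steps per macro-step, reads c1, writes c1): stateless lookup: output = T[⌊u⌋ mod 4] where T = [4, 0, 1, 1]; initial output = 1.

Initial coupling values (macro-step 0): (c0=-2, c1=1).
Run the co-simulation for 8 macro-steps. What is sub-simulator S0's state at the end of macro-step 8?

S0 state at macro-step 8 = -505/64

macro 1: S0 reads c1=1 → after 1×micro: -2; S1 reads c1=1 → after 2×micro: 0 ⇒ (c0=-2, c1=0)
macro 2: S0 reads c1=0 → after 1×micro: -1; S1 reads c1=0 → after 2×micro: 4 ⇒ (c0=-1, c1=4)
macro 3: S0 reads c1=4 → after 1×micro: -9/2; S1 reads c1=4 → after 2×micro: 4 ⇒ (c0=-9/2, c1=4)
macro 4: S0 reads c1=4 → after 1×micro: -25/4; S1 reads c1=4 → after 2×micro: 4 ⇒ (c0=-25/4, c1=4)
macro 5: S0 reads c1=4 → after 1×micro: -57/8; S1 reads c1=4 → after 2×micro: 4 ⇒ (c0=-57/8, c1=4)
macro 6: S0 reads c1=4 → after 1×micro: -121/16; S1 reads c1=4 → after 2×micro: 4 ⇒ (c0=-121/16, c1=4)
macro 7: S0 reads c1=4 → after 1×micro: -249/32; S1 reads c1=4 → after 2×micro: 4 ⇒ (c0=-249/32, c1=4)
macro 8: S0 reads c1=4 → after 1×micro: -505/64; S1 reads c1=4 → after 2×micro: 4 ⇒ (c0=-505/64, c1=4)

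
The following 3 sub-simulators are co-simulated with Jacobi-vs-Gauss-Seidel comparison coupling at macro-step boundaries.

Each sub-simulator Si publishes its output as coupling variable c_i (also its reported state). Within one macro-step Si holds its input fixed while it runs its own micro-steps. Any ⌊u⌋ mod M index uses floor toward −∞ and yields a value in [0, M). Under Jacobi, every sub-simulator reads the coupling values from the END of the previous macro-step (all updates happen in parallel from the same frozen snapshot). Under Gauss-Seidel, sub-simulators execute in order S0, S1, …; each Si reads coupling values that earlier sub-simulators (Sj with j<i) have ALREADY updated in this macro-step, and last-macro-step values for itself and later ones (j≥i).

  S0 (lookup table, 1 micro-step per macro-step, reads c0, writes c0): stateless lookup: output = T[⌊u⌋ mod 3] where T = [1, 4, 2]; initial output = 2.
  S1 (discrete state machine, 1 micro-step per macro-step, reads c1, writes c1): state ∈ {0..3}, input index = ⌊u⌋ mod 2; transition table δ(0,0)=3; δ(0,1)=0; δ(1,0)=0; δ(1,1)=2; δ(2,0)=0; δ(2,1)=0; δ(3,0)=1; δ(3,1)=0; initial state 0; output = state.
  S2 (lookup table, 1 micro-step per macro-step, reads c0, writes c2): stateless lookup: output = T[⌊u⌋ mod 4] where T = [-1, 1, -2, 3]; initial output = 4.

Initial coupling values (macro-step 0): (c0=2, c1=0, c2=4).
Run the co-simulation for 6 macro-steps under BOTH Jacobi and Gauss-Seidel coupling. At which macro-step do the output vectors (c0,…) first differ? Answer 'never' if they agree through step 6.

[Jacobi] macro 1: S0 reads c0=2 → after 1×micro: 2; S1 reads c1=0 → after 1×micro: 3; S2 reads c0=2 → after 1×micro: -2 ⇒ (c0=2, c1=3, c2=-2)
[Jacobi] macro 2: S0 reads c0=2 → after 1×micro: 2; S1 reads c1=3 → after 1×micro: 0; S2 reads c0=2 → after 1×micro: -2 ⇒ (c0=2, c1=0, c2=-2)
[Jacobi] macro 3: S0 reads c0=2 → after 1×micro: 2; S1 reads c1=0 → after 1×micro: 3; S2 reads c0=2 → after 1×micro: -2 ⇒ (c0=2, c1=3, c2=-2)
[Jacobi] macro 4: S0 reads c0=2 → after 1×micro: 2; S1 reads c1=3 → after 1×micro: 0; S2 reads c0=2 → after 1×micro: -2 ⇒ (c0=2, c1=0, c2=-2)
[Jacobi] macro 5: S0 reads c0=2 → after 1×micro: 2; S1 reads c1=0 → after 1×micro: 3; S2 reads c0=2 → after 1×micro: -2 ⇒ (c0=2, c1=3, c2=-2)
[Jacobi] macro 6: S0 reads c0=2 → after 1×micro: 2; S1 reads c1=3 → after 1×micro: 0; S2 reads c0=2 → after 1×micro: -2 ⇒ (c0=2, c1=0, c2=-2)
[Gauss-Seidel] macro 1: S0 reads c0=2 → after 1×micro: 2; S1 reads c1=0 → after 1×micro: 3; S2 reads c0=2 → after 1×micro: -2 ⇒ (c0=2, c1=3, c2=-2)
[Gauss-Seidel] macro 2: S0 reads c0=2 → after 1×micro: 2; S1 reads c1=3 → after 1×micro: 0; S2 reads c0=2 → after 1×micro: -2 ⇒ (c0=2, c1=0, c2=-2)
[Gauss-Seidel] macro 3: S0 reads c0=2 → after 1×micro: 2; S1 reads c1=0 → after 1×micro: 3; S2 reads c0=2 → after 1×micro: -2 ⇒ (c0=2, c1=3, c2=-2)
[Gauss-Seidel] macro 4: S0 reads c0=2 → after 1×micro: 2; S1 reads c1=3 → after 1×micro: 0; S2 reads c0=2 → after 1×micro: -2 ⇒ (c0=2, c1=0, c2=-2)
[Gauss-Seidel] macro 5: S0 reads c0=2 → after 1×micro: 2; S1 reads c1=0 → after 1×micro: 3; S2 reads c0=2 → after 1×micro: -2 ⇒ (c0=2, c1=3, c2=-2)
[Gauss-Seidel] macro 6: S0 reads c0=2 → after 1×micro: 2; S1 reads c1=3 → after 1×micro: 0; S2 reads c0=2 → after 1×micro: -2 ⇒ (c0=2, c1=0, c2=-2)

first divergence at macro-step: never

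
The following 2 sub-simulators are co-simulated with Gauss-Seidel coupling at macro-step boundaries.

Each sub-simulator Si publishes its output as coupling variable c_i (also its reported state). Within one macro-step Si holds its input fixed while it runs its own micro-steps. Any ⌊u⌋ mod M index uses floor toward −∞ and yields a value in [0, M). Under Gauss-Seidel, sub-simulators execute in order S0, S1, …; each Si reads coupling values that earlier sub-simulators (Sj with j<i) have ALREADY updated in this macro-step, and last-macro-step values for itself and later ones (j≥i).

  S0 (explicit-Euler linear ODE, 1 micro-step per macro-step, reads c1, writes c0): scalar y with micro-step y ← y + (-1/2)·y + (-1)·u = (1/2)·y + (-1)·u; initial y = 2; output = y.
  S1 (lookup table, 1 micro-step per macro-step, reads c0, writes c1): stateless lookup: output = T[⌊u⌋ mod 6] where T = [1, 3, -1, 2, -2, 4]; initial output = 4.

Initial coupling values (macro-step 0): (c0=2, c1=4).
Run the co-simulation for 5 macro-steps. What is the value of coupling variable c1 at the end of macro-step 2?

macro 1: S0 reads c1=4 → after 1×micro: -3; S1 reads c0=-3 → after 1×micro: 2 ⇒ (c0=-3, c1=2)
macro 2: S0 reads c1=2 → after 1×micro: -7/2; S1 reads c0=-7/2 → after 1×micro: -1 ⇒ (c0=-7/2, c1=-1)
macro 3: S0 reads c1=-1 → after 1×micro: -3/4; S1 reads c0=-3/4 → after 1×micro: 4 ⇒ (c0=-3/4, c1=4)
macro 4: S0 reads c1=4 → after 1×micro: -35/8; S1 reads c0=-35/8 → after 1×micro: 3 ⇒ (c0=-35/8, c1=3)
macro 5: S0 reads c1=3 → after 1×micro: -83/16; S1 reads c0=-83/16 → after 1×micro: 1 ⇒ (c0=-83/16, c1=1)

c1 at macro-step 2 = -1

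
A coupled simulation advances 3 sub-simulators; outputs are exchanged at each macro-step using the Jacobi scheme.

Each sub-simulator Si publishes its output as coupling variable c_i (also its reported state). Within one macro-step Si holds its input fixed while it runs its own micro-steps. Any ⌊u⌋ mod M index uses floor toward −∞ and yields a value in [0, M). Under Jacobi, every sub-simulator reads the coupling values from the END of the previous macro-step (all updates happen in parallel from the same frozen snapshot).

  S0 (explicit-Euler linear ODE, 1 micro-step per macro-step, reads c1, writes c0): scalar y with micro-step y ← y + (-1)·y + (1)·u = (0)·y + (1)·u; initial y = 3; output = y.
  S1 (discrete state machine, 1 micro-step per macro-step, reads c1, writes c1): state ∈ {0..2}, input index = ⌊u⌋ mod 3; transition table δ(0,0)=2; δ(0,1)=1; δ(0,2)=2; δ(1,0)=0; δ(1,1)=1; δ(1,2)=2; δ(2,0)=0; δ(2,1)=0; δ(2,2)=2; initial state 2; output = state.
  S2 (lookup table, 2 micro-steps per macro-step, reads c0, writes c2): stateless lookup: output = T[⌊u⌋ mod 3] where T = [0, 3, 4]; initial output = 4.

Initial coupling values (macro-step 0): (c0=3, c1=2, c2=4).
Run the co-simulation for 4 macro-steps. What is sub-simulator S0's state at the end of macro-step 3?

S0 state at macro-step 3 = 2

macro 1: S0 reads c1=2 → after 1×micro: 2; S1 reads c1=2 → after 1×micro: 2; S2 reads c0=3 → after 2×micro: 0 ⇒ (c0=2, c1=2, c2=0)
macro 2: S0 reads c1=2 → after 1×micro: 2; S1 reads c1=2 → after 1×micro: 2; S2 reads c0=2 → after 2×micro: 4 ⇒ (c0=2, c1=2, c2=4)
macro 3: S0 reads c1=2 → after 1×micro: 2; S1 reads c1=2 → after 1×micro: 2; S2 reads c0=2 → after 2×micro: 4 ⇒ (c0=2, c1=2, c2=4)
macro 4: S0 reads c1=2 → after 1×micro: 2; S1 reads c1=2 → after 1×micro: 2; S2 reads c0=2 → after 2×micro: 4 ⇒ (c0=2, c1=2, c2=4)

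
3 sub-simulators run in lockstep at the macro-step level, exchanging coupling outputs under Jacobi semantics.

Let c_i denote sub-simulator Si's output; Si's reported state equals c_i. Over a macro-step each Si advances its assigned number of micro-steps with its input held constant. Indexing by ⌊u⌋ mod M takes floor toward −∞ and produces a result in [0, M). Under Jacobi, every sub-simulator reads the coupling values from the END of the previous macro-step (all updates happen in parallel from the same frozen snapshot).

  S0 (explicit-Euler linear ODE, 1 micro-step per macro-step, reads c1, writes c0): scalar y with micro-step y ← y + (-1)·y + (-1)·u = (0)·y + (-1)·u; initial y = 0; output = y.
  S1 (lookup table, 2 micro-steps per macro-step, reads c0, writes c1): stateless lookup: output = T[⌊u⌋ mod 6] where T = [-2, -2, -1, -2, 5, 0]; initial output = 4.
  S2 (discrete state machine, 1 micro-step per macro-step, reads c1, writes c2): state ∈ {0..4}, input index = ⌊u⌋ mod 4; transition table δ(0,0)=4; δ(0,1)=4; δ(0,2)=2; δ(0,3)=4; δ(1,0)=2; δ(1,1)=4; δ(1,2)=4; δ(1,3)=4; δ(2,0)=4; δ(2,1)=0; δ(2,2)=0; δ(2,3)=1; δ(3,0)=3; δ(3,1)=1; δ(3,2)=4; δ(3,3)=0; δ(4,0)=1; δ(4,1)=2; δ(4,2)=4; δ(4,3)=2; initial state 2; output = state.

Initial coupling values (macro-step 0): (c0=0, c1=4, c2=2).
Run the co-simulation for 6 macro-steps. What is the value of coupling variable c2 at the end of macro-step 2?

macro 1: S0 reads c1=4 → after 1×micro: -4; S1 reads c0=0 → after 2×micro: -2; S2 reads c1=4 → after 1×micro: 4 ⇒ (c0=-4, c1=-2, c2=4)
macro 2: S0 reads c1=-2 → after 1×micro: 2; S1 reads c0=-4 → after 2×micro: -1; S2 reads c1=-2 → after 1×micro: 4 ⇒ (c0=2, c1=-1, c2=4)
macro 3: S0 reads c1=-1 → after 1×micro: 1; S1 reads c0=2 → after 2×micro: -1; S2 reads c1=-1 → after 1×micro: 2 ⇒ (c0=1, c1=-1, c2=2)
macro 4: S0 reads c1=-1 → after 1×micro: 1; S1 reads c0=1 → after 2×micro: -2; S2 reads c1=-1 → after 1×micro: 1 ⇒ (c0=1, c1=-2, c2=1)
macro 5: S0 reads c1=-2 → after 1×micro: 2; S1 reads c0=1 → after 2×micro: -2; S2 reads c1=-2 → after 1×micro: 4 ⇒ (c0=2, c1=-2, c2=4)
macro 6: S0 reads c1=-2 → after 1×micro: 2; S1 reads c0=2 → after 2×micro: -1; S2 reads c1=-2 → after 1×micro: 4 ⇒ (c0=2, c1=-1, c2=4)

c2 at macro-step 2 = 4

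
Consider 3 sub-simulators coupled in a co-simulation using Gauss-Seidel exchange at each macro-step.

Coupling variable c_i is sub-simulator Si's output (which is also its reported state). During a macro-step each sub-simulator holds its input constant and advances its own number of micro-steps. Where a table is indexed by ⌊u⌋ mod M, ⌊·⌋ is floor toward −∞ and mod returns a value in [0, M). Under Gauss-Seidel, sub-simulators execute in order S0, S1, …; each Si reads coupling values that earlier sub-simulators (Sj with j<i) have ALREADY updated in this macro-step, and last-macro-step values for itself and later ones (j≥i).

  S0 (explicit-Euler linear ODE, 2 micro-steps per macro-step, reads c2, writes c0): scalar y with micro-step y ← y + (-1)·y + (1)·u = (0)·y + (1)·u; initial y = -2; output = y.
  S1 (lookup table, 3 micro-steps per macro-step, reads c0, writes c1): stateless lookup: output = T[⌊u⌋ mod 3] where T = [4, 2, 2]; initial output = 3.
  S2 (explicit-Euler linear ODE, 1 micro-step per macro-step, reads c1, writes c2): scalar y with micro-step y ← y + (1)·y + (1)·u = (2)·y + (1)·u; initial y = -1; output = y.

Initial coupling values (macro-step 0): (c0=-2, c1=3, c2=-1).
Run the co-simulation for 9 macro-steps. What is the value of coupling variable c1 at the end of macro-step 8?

macro 1: S0 reads c2=-1 → after 2×micro: -1; S1 reads c0=-1 → after 3×micro: 2; S2 reads c1=2 → after 1×micro: 0 ⇒ (c0=-1, c1=2, c2=0)
macro 2: S0 reads c2=0 → after 2×micro: 0; S1 reads c0=0 → after 3×micro: 4; S2 reads c1=4 → after 1×micro: 4 ⇒ (c0=0, c1=4, c2=4)
macro 3: S0 reads c2=4 → after 2×micro: 4; S1 reads c0=4 → after 3×micro: 2; S2 reads c1=2 → after 1×micro: 10 ⇒ (c0=4, c1=2, c2=10)
macro 4: S0 reads c2=10 → after 2×micro: 10; S1 reads c0=10 → after 3×micro: 2; S2 reads c1=2 → after 1×micro: 22 ⇒ (c0=10, c1=2, c2=22)
macro 5: S0 reads c2=22 → after 2×micro: 22; S1 reads c0=22 → after 3×micro: 2; S2 reads c1=2 → after 1×micro: 46 ⇒ (c0=22, c1=2, c2=46)
macro 6: S0 reads c2=46 → after 2×micro: 46; S1 reads c0=46 → after 3×micro: 2; S2 reads c1=2 → after 1×micro: 94 ⇒ (c0=46, c1=2, c2=94)
macro 7: S0 reads c2=94 → after 2×micro: 94; S1 reads c0=94 → after 3×micro: 2; S2 reads c1=2 → after 1×micro: 190 ⇒ (c0=94, c1=2, c2=190)
macro 8: S0 reads c2=190 → after 2×micro: 190; S1 reads c0=190 → after 3×micro: 2; S2 reads c1=2 → after 1×micro: 382 ⇒ (c0=190, c1=2, c2=382)
macro 9: S0 reads c2=382 → after 2×micro: 382; S1 reads c0=382 → after 3×micro: 2; S2 reads c1=2 → after 1×micro: 766 ⇒ (c0=382, c1=2, c2=766)

c1 at macro-step 8 = 2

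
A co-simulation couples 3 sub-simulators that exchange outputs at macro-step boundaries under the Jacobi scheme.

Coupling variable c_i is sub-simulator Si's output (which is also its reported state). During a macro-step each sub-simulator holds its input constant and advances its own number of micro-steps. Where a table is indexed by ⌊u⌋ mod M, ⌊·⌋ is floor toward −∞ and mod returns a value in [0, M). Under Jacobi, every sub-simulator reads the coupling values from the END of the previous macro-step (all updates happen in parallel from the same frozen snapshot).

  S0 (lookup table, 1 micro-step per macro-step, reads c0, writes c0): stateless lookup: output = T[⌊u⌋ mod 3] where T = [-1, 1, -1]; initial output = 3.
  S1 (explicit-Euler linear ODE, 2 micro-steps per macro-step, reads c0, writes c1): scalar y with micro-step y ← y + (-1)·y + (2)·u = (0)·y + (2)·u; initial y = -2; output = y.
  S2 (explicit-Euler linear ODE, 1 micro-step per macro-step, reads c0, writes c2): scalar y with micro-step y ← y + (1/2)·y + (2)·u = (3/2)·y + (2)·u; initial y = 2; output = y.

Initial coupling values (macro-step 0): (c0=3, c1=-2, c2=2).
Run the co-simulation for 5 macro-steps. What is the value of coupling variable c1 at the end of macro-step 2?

macro 1: S0 reads c0=3 → after 1×micro: -1; S1 reads c0=3 → after 2×micro: 6; S2 reads c0=3 → after 1×micro: 9 ⇒ (c0=-1, c1=6, c2=9)
macro 2: S0 reads c0=-1 → after 1×micro: -1; S1 reads c0=-1 → after 2×micro: -2; S2 reads c0=-1 → after 1×micro: 23/2 ⇒ (c0=-1, c1=-2, c2=23/2)
macro 3: S0 reads c0=-1 → after 1×micro: -1; S1 reads c0=-1 → after 2×micro: -2; S2 reads c0=-1 → after 1×micro: 61/4 ⇒ (c0=-1, c1=-2, c2=61/4)
macro 4: S0 reads c0=-1 → after 1×micro: -1; S1 reads c0=-1 → after 2×micro: -2; S2 reads c0=-1 → after 1×micro: 167/8 ⇒ (c0=-1, c1=-2, c2=167/8)
macro 5: S0 reads c0=-1 → after 1×micro: -1; S1 reads c0=-1 → after 2×micro: -2; S2 reads c0=-1 → after 1×micro: 469/16 ⇒ (c0=-1, c1=-2, c2=469/16)

c1 at macro-step 2 = -2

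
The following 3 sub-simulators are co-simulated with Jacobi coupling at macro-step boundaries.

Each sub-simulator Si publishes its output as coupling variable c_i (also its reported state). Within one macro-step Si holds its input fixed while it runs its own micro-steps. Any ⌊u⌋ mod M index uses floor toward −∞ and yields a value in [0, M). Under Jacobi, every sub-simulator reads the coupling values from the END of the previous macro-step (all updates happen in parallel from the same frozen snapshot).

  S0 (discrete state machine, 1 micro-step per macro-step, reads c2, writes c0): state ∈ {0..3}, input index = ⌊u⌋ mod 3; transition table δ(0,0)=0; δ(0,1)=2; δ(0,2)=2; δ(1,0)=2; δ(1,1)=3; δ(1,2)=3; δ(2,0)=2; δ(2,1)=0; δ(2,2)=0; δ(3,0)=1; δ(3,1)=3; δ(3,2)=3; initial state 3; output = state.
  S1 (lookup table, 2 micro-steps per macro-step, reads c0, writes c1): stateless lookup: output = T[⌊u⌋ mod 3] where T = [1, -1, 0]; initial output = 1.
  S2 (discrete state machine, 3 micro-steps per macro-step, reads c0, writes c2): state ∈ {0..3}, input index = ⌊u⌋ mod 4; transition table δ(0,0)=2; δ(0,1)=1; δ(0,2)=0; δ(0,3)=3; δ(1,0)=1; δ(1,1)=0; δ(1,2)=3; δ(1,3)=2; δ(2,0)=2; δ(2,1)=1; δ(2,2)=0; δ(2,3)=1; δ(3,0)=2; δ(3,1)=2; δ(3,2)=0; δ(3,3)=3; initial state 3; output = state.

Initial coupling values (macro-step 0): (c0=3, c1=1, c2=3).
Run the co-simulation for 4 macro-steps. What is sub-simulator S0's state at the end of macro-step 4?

macro 1: S0 reads c2=3 → after 1×micro: 1; S1 reads c0=3 → after 2×micro: 1; S2 reads c0=3 → after 3×micro: 3 ⇒ (c0=1, c1=1, c2=3)
macro 2: S0 reads c2=3 → after 1×micro: 2; S1 reads c0=1 → after 2×micro: -1; S2 reads c0=1 → after 3×micro: 0 ⇒ (c0=2, c1=-1, c2=0)
macro 3: S0 reads c2=0 → after 1×micro: 2; S1 reads c0=2 → after 2×micro: 0; S2 reads c0=2 → after 3×micro: 0 ⇒ (c0=2, c1=0, c2=0)
macro 4: S0 reads c2=0 → after 1×micro: 2; S1 reads c0=2 → after 2×micro: 0; S2 reads c0=2 → after 3×micro: 0 ⇒ (c0=2, c1=0, c2=0)

S0 state at macro-step 4 = 2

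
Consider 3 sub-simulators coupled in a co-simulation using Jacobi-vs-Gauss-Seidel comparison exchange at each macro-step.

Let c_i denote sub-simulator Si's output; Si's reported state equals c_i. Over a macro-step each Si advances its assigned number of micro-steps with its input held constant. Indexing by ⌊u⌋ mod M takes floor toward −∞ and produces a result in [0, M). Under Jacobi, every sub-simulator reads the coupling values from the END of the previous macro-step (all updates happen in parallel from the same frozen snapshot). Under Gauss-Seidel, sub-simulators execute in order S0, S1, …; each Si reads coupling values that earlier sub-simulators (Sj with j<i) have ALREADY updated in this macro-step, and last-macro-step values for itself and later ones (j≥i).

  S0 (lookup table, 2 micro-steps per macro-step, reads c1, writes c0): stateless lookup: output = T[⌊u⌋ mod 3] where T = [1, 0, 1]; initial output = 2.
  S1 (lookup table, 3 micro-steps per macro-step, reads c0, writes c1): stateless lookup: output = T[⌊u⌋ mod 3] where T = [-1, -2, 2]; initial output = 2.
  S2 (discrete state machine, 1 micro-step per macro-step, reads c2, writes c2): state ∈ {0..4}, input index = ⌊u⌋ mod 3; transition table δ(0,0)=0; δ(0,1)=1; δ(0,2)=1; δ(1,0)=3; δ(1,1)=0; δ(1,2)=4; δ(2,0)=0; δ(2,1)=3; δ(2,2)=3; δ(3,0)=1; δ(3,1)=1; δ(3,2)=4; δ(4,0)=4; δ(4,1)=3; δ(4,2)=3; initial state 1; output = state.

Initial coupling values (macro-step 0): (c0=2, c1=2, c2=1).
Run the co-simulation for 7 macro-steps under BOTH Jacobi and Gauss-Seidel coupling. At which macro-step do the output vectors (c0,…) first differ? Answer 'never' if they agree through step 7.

first divergence at macro-step: 1

[Jacobi] macro 1: S0 reads c1=2 → after 2×micro: 1; S1 reads c0=2 → after 3×micro: 2; S2 reads c2=1 → after 1×micro: 0 ⇒ (c0=1, c1=2, c2=0)
[Jacobi] macro 2: S0 reads c1=2 → after 2×micro: 1; S1 reads c0=1 → after 3×micro: -2; S2 reads c2=0 → after 1×micro: 0 ⇒ (c0=1, c1=-2, c2=0)
[Jacobi] macro 3: S0 reads c1=-2 → after 2×micro: 0; S1 reads c0=1 → after 3×micro: -2; S2 reads c2=0 → after 1×micro: 0 ⇒ (c0=0, c1=-2, c2=0)
[Jacobi] macro 4: S0 reads c1=-2 → after 2×micro: 0; S1 reads c0=0 → after 3×micro: -1; S2 reads c2=0 → after 1×micro: 0 ⇒ (c0=0, c1=-1, c2=0)
[Jacobi] macro 5: S0 reads c1=-1 → after 2×micro: 1; S1 reads c0=0 → after 3×micro: -1; S2 reads c2=0 → after 1×micro: 0 ⇒ (c0=1, c1=-1, c2=0)
[Jacobi] macro 6: S0 reads c1=-1 → after 2×micro: 1; S1 reads c0=1 → after 3×micro: -2; S2 reads c2=0 → after 1×micro: 0 ⇒ (c0=1, c1=-2, c2=0)
[Jacobi] macro 7: S0 reads c1=-2 → after 2×micro: 0; S1 reads c0=1 → after 3×micro: -2; S2 reads c2=0 → after 1×micro: 0 ⇒ (c0=0, c1=-2, c2=0)
[Gauss-Seidel] macro 1: S0 reads c1=2 → after 2×micro: 1; S1 reads c0=1 → after 3×micro: -2; S2 reads c2=1 → after 1×micro: 0 ⇒ (c0=1, c1=-2, c2=0)
[Gauss-Seidel] macro 2: S0 reads c1=-2 → after 2×micro: 0; S1 reads c0=0 → after 3×micro: -1; S2 reads c2=0 → after 1×micro: 0 ⇒ (c0=0, c1=-1, c2=0)
[Gauss-Seidel] macro 3: S0 reads c1=-1 → after 2×micro: 1; S1 reads c0=1 → after 3×micro: -2; S2 reads c2=0 → after 1×micro: 0 ⇒ (c0=1, c1=-2, c2=0)
[Gauss-Seidel] macro 4: S0 reads c1=-2 → after 2×micro: 0; S1 reads c0=0 → after 3×micro: -1; S2 reads c2=0 → after 1×micro: 0 ⇒ (c0=0, c1=-1, c2=0)
[Gauss-Seidel] macro 5: S0 reads c1=-1 → after 2×micro: 1; S1 reads c0=1 → after 3×micro: -2; S2 reads c2=0 → after 1×micro: 0 ⇒ (c0=1, c1=-2, c2=0)
[Gauss-Seidel] macro 6: S0 reads c1=-2 → after 2×micro: 0; S1 reads c0=0 → after 3×micro: -1; S2 reads c2=0 → after 1×micro: 0 ⇒ (c0=0, c1=-1, c2=0)
[Gauss-Seidel] macro 7: S0 reads c1=-1 → after 2×micro: 1; S1 reads c0=1 → after 3×micro: -2; S2 reads c2=0 → after 1×micro: 0 ⇒ (c0=1, c1=-2, c2=0)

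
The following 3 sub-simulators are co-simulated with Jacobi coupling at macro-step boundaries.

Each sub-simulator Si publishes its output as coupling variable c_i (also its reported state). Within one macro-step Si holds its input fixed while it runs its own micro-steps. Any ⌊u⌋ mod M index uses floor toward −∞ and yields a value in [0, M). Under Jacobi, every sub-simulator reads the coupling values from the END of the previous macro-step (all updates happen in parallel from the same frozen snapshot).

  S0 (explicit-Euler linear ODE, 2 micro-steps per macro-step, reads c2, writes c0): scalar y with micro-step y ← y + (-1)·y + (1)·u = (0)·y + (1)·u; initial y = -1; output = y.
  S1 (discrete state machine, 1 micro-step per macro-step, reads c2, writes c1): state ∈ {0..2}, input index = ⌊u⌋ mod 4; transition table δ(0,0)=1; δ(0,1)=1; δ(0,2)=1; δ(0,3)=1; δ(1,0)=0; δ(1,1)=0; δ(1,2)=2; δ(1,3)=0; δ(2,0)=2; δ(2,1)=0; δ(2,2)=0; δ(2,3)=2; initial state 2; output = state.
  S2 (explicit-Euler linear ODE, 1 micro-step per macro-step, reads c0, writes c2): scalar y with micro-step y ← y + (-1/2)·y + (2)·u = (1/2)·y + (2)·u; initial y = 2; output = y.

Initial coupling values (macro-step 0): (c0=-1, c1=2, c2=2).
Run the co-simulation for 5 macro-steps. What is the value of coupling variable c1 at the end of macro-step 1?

macro 1: S0 reads c2=2 → after 2×micro: 2; S1 reads c2=2 → after 1×micro: 0; S2 reads c0=-1 → after 1×micro: -1 ⇒ (c0=2, c1=0, c2=-1)
macro 2: S0 reads c2=-1 → after 2×micro: -1; S1 reads c2=-1 → after 1×micro: 1; S2 reads c0=2 → after 1×micro: 7/2 ⇒ (c0=-1, c1=1, c2=7/2)
macro 3: S0 reads c2=7/2 → after 2×micro: 7/2; S1 reads c2=7/2 → after 1×micro: 0; S2 reads c0=-1 → after 1×micro: -1/4 ⇒ (c0=7/2, c1=0, c2=-1/4)
macro 4: S0 reads c2=-1/4 → after 2×micro: -1/4; S1 reads c2=-1/4 → after 1×micro: 1; S2 reads c0=7/2 → after 1×micro: 55/8 ⇒ (c0=-1/4, c1=1, c2=55/8)
macro 5: S0 reads c2=55/8 → after 2×micro: 55/8; S1 reads c2=55/8 → after 1×micro: 2; S2 reads c0=-1/4 → after 1×micro: 47/16 ⇒ (c0=55/8, c1=2, c2=47/16)

c1 at macro-step 1 = 0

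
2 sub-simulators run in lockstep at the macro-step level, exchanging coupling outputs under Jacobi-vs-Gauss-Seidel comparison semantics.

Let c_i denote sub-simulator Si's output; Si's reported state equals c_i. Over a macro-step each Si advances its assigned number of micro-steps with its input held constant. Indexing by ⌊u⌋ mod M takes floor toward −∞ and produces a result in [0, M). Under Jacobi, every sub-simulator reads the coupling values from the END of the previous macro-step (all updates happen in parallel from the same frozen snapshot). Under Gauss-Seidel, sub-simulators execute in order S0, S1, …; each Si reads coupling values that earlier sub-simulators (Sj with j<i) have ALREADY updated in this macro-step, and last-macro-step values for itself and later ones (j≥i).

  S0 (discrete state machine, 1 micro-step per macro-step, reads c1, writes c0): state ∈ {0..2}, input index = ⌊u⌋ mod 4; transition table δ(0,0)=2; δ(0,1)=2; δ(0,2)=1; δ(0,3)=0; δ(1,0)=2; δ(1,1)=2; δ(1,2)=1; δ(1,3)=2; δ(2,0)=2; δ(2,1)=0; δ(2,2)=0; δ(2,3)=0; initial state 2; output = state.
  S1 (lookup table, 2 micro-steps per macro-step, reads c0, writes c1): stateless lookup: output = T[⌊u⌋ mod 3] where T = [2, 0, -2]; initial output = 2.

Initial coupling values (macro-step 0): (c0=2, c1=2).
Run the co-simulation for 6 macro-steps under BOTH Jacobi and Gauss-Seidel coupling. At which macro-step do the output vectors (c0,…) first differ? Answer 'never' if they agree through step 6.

[Jacobi] macro 1: S0 reads c1=2 → after 1×micro: 0; S1 reads c0=2 → after 2×micro: -2 ⇒ (c0=0, c1=-2)
[Jacobi] macro 2: S0 reads c1=-2 → after 1×micro: 1; S1 reads c0=0 → after 2×micro: 2 ⇒ (c0=1, c1=2)
[Jacobi] macro 3: S0 reads c1=2 → after 1×micro: 1; S1 reads c0=1 → after 2×micro: 0 ⇒ (c0=1, c1=0)
[Jacobi] macro 4: S0 reads c1=0 → after 1×micro: 2; S1 reads c0=1 → after 2×micro: 0 ⇒ (c0=2, c1=0)
[Jacobi] macro 5: S0 reads c1=0 → after 1×micro: 2; S1 reads c0=2 → after 2×micro: -2 ⇒ (c0=2, c1=-2)
[Jacobi] macro 6: S0 reads c1=-2 → after 1×micro: 0; S1 reads c0=2 → after 2×micro: -2 ⇒ (c0=0, c1=-2)
[Gauss-Seidel] macro 1: S0 reads c1=2 → after 1×micro: 0; S1 reads c0=0 → after 2×micro: 2 ⇒ (c0=0, c1=2)
[Gauss-Seidel] macro 2: S0 reads c1=2 → after 1×micro: 1; S1 reads c0=1 → after 2×micro: 0 ⇒ (c0=1, c1=0)
[Gauss-Seidel] macro 3: S0 reads c1=0 → after 1×micro: 2; S1 reads c0=2 → after 2×micro: -2 ⇒ (c0=2, c1=-2)
[Gauss-Seidel] macro 4: S0 reads c1=-2 → after 1×micro: 0; S1 reads c0=0 → after 2×micro: 2 ⇒ (c0=0, c1=2)
[Gauss-Seidel] macro 5: S0 reads c1=2 → after 1×micro: 1; S1 reads c0=1 → after 2×micro: 0 ⇒ (c0=1, c1=0)
[Gauss-Seidel] macro 6: S0 reads c1=0 → after 1×micro: 2; S1 reads c0=2 → after 2×micro: -2 ⇒ (c0=2, c1=-2)

first divergence at macro-step: 1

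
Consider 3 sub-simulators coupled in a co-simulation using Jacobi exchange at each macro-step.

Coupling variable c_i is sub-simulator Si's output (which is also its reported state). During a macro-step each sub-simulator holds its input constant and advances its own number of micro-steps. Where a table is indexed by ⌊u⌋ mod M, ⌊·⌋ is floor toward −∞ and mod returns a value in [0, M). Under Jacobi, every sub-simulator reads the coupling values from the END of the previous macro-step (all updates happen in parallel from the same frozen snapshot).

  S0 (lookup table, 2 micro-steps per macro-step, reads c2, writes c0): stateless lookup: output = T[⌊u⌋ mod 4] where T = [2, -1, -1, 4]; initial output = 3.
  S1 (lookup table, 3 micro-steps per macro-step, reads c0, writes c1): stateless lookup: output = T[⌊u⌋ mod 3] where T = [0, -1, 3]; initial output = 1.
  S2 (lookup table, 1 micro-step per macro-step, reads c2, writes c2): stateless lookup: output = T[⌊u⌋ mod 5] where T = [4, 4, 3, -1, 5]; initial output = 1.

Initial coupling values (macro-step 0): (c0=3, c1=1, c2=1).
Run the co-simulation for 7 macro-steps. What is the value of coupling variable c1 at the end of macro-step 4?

macro 1: S0 reads c2=1 → after 2×micro: -1; S1 reads c0=3 → after 3×micro: 0; S2 reads c2=1 → after 1×micro: 4 ⇒ (c0=-1, c1=0, c2=4)
macro 2: S0 reads c2=4 → after 2×micro: 2; S1 reads c0=-1 → after 3×micro: 3; S2 reads c2=4 → after 1×micro: 5 ⇒ (c0=2, c1=3, c2=5)
macro 3: S0 reads c2=5 → after 2×micro: -1; S1 reads c0=2 → after 3×micro: 3; S2 reads c2=5 → after 1×micro: 4 ⇒ (c0=-1, c1=3, c2=4)
macro 4: S0 reads c2=4 → after 2×micro: 2; S1 reads c0=-1 → after 3×micro: 3; S2 reads c2=4 → after 1×micro: 5 ⇒ (c0=2, c1=3, c2=5)
macro 5: S0 reads c2=5 → after 2×micro: -1; S1 reads c0=2 → after 3×micro: 3; S2 reads c2=5 → after 1×micro: 4 ⇒ (c0=-1, c1=3, c2=4)
macro 6: S0 reads c2=4 → after 2×micro: 2; S1 reads c0=-1 → after 3×micro: 3; S2 reads c2=4 → after 1×micro: 5 ⇒ (c0=2, c1=3, c2=5)
macro 7: S0 reads c2=5 → after 2×micro: -1; S1 reads c0=2 → after 3×micro: 3; S2 reads c2=5 → after 1×micro: 4 ⇒ (c0=-1, c1=3, c2=4)

c1 at macro-step 4 = 3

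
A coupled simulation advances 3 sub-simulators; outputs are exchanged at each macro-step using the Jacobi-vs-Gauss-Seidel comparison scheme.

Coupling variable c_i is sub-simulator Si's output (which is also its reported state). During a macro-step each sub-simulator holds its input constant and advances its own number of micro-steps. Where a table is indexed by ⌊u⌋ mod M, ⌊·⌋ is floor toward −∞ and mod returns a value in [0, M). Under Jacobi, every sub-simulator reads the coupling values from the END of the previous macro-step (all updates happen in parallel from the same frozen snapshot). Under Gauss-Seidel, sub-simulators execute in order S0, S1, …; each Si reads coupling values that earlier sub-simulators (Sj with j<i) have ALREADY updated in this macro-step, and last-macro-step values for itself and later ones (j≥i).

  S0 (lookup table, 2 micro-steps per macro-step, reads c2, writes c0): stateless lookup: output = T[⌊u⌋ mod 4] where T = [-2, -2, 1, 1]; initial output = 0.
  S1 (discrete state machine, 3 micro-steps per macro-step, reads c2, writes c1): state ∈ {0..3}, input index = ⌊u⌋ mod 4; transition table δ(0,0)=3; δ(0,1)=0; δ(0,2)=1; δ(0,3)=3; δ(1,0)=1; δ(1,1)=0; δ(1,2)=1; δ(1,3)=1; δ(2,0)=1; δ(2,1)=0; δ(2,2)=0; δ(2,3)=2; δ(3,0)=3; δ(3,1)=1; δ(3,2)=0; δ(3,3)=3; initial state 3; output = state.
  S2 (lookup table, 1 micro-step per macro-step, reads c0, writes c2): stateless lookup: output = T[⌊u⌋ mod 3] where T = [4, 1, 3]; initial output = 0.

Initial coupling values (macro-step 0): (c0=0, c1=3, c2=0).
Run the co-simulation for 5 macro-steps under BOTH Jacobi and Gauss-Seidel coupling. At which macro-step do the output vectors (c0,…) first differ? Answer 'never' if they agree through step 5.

first divergence at macro-step: 1

[Jacobi] macro 1: S0 reads c2=0 → after 2×micro: -2; S1 reads c2=0 → after 3×micro: 3; S2 reads c0=0 → after 1×micro: 4 ⇒ (c0=-2, c1=3, c2=4)
[Jacobi] macro 2: S0 reads c2=4 → after 2×micro: -2; S1 reads c2=4 → after 3×micro: 3; S2 reads c0=-2 → after 1×micro: 1 ⇒ (c0=-2, c1=3, c2=1)
[Jacobi] macro 3: S0 reads c2=1 → after 2×micro: -2; S1 reads c2=1 → after 3×micro: 0; S2 reads c0=-2 → after 1×micro: 1 ⇒ (c0=-2, c1=0, c2=1)
[Jacobi] macro 4: S0 reads c2=1 → after 2×micro: -2; S1 reads c2=1 → after 3×micro: 0; S2 reads c0=-2 → after 1×micro: 1 ⇒ (c0=-2, c1=0, c2=1)
[Jacobi] macro 5: S0 reads c2=1 → after 2×micro: -2; S1 reads c2=1 → after 3×micro: 0; S2 reads c0=-2 → after 1×micro: 1 ⇒ (c0=-2, c1=0, c2=1)
[Gauss-Seidel] macro 1: S0 reads c2=0 → after 2×micro: -2; S1 reads c2=0 → after 3×micro: 3; S2 reads c0=-2 → after 1×micro: 1 ⇒ (c0=-2, c1=3, c2=1)
[Gauss-Seidel] macro 2: S0 reads c2=1 → after 2×micro: -2; S1 reads c2=1 → after 3×micro: 0; S2 reads c0=-2 → after 1×micro: 1 ⇒ (c0=-2, c1=0, c2=1)
[Gauss-Seidel] macro 3: S0 reads c2=1 → after 2×micro: -2; S1 reads c2=1 → after 3×micro: 0; S2 reads c0=-2 → after 1×micro: 1 ⇒ (c0=-2, c1=0, c2=1)
[Gauss-Seidel] macro 4: S0 reads c2=1 → after 2×micro: -2; S1 reads c2=1 → after 3×micro: 0; S2 reads c0=-2 → after 1×micro: 1 ⇒ (c0=-2, c1=0, c2=1)
[Gauss-Seidel] macro 5: S0 reads c2=1 → after 2×micro: -2; S1 reads c2=1 → after 3×micro: 0; S2 reads c0=-2 → after 1×micro: 1 ⇒ (c0=-2, c1=0, c2=1)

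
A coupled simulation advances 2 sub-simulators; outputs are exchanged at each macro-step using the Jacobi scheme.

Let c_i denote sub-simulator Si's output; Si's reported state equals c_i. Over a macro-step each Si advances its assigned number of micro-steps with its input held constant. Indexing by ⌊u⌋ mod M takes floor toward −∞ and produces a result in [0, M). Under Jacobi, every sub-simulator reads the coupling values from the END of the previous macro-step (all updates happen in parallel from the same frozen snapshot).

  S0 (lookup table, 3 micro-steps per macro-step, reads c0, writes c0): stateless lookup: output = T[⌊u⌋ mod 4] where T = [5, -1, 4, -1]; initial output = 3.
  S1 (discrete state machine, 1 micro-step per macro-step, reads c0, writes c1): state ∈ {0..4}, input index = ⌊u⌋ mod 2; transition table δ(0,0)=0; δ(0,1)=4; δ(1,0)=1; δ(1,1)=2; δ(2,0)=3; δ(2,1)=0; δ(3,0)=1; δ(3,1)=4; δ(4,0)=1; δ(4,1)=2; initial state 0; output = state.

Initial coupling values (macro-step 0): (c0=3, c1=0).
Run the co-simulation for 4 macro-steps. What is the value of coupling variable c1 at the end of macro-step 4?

c1 at macro-step 4 = 4

macro 1: S0 reads c0=3 → after 3×micro: -1; S1 reads c0=3 → after 1×micro: 4 ⇒ (c0=-1, c1=4)
macro 2: S0 reads c0=-1 → after 3×micro: -1; S1 reads c0=-1 → after 1×micro: 2 ⇒ (c0=-1, c1=2)
macro 3: S0 reads c0=-1 → after 3×micro: -1; S1 reads c0=-1 → after 1×micro: 0 ⇒ (c0=-1, c1=0)
macro 4: S0 reads c0=-1 → after 3×micro: -1; S1 reads c0=-1 → after 1×micro: 4 ⇒ (c0=-1, c1=4)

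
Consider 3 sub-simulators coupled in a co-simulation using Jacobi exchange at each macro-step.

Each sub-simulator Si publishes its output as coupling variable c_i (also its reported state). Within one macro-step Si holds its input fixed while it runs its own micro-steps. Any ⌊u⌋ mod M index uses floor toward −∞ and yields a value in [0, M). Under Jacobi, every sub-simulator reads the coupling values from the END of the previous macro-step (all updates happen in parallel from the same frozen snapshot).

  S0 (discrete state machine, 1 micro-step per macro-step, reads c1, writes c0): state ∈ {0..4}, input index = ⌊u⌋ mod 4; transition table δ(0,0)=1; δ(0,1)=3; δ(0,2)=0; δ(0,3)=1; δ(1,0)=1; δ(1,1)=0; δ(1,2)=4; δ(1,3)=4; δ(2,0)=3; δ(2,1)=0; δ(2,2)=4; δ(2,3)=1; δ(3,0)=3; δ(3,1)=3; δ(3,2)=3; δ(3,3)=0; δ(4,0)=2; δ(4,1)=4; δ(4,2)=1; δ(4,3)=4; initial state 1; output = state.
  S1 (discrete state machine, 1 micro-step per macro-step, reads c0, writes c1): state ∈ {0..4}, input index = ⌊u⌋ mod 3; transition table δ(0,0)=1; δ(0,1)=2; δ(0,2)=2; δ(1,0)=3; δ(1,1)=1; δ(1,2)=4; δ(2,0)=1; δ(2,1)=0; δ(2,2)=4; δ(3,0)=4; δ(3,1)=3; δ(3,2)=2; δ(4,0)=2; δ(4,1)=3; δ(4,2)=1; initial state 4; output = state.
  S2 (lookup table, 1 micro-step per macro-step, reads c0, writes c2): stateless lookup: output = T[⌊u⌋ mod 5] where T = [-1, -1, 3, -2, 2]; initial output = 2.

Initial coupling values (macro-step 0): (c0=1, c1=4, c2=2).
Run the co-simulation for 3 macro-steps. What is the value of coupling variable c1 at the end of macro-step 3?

macro 1: S0 reads c1=4 → after 1×micro: 1; S1 reads c0=1 → after 1×micro: 3; S2 reads c0=1 → after 1×micro: -1 ⇒ (c0=1, c1=3, c2=-1)
macro 2: S0 reads c1=3 → after 1×micro: 4; S1 reads c0=1 → after 1×micro: 3; S2 reads c0=1 → after 1×micro: -1 ⇒ (c0=4, c1=3, c2=-1)
macro 3: S0 reads c1=3 → after 1×micro: 4; S1 reads c0=4 → after 1×micro: 3; S2 reads c0=4 → after 1×micro: 2 ⇒ (c0=4, c1=3, c2=2)

c1 at macro-step 3 = 3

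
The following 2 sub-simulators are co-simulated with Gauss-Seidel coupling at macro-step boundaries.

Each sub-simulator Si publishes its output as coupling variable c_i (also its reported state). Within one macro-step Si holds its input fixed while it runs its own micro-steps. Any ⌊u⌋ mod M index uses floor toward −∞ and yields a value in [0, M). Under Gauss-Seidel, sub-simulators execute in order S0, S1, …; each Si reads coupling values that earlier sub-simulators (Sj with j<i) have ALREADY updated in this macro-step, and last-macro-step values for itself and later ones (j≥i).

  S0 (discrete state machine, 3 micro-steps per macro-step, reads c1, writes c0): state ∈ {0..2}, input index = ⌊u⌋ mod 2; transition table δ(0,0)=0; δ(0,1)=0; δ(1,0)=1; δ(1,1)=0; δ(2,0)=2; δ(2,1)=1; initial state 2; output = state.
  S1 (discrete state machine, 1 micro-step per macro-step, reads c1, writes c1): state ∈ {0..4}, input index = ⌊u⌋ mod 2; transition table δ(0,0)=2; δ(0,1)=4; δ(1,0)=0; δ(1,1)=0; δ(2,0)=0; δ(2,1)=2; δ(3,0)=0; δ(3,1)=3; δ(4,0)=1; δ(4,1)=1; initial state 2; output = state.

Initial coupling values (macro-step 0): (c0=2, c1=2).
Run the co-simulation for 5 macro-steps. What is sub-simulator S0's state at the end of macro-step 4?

S0 state at macro-step 4 = 2

macro 1: S0 reads c1=2 → after 3×micro: 2; S1 reads c1=2 → after 1×micro: 0 ⇒ (c0=2, c1=0)
macro 2: S0 reads c1=0 → after 3×micro: 2; S1 reads c1=0 → after 1×micro: 2 ⇒ (c0=2, c1=2)
macro 3: S0 reads c1=2 → after 3×micro: 2; S1 reads c1=2 → after 1×micro: 0 ⇒ (c0=2, c1=0)
macro 4: S0 reads c1=0 → after 3×micro: 2; S1 reads c1=0 → after 1×micro: 2 ⇒ (c0=2, c1=2)
macro 5: S0 reads c1=2 → after 3×micro: 2; S1 reads c1=2 → after 1×micro: 0 ⇒ (c0=2, c1=0)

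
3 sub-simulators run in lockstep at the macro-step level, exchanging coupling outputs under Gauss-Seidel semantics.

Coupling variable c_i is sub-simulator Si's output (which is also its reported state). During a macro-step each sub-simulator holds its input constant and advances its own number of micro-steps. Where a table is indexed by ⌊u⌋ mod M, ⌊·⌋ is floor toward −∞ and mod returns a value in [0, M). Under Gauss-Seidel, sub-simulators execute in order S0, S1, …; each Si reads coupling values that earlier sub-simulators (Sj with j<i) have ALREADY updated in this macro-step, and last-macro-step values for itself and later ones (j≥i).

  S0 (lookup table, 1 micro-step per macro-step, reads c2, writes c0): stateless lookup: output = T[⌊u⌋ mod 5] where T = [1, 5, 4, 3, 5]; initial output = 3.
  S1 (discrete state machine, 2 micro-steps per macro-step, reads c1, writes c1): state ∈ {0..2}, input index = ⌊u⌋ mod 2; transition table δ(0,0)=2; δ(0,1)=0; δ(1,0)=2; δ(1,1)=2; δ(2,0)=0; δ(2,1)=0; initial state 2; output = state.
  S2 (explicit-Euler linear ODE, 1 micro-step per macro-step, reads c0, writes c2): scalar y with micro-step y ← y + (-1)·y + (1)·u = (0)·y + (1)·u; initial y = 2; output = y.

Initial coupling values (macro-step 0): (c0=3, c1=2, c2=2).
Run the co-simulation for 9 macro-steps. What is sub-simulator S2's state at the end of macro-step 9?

S2 state at macro-step 9 = 1

macro 1: S0 reads c2=2 → after 1×micro: 4; S1 reads c1=2 → after 2×micro: 2; S2 reads c0=4 → after 1×micro: 4 ⇒ (c0=4, c1=2, c2=4)
macro 2: S0 reads c2=4 → after 1×micro: 5; S1 reads c1=2 → after 2×micro: 2; S2 reads c0=5 → after 1×micro: 5 ⇒ (c0=5, c1=2, c2=5)
macro 3: S0 reads c2=5 → after 1×micro: 1; S1 reads c1=2 → after 2×micro: 2; S2 reads c0=1 → after 1×micro: 1 ⇒ (c0=1, c1=2, c2=1)
macro 4: S0 reads c2=1 → after 1×micro: 5; S1 reads c1=2 → after 2×micro: 2; S2 reads c0=5 → after 1×micro: 5 ⇒ (c0=5, c1=2, c2=5)
macro 5: S0 reads c2=5 → after 1×micro: 1; S1 reads c1=2 → after 2×micro: 2; S2 reads c0=1 → after 1×micro: 1 ⇒ (c0=1, c1=2, c2=1)
macro 6: S0 reads c2=1 → after 1×micro: 5; S1 reads c1=2 → after 2×micro: 2; S2 reads c0=5 → after 1×micro: 5 ⇒ (c0=5, c1=2, c2=5)
macro 7: S0 reads c2=5 → after 1×micro: 1; S1 reads c1=2 → after 2×micro: 2; S2 reads c0=1 → after 1×micro: 1 ⇒ (c0=1, c1=2, c2=1)
macro 8: S0 reads c2=1 → after 1×micro: 5; S1 reads c1=2 → after 2×micro: 2; S2 reads c0=5 → after 1×micro: 5 ⇒ (c0=5, c1=2, c2=5)
macro 9: S0 reads c2=5 → after 1×micro: 1; S1 reads c1=2 → after 2×micro: 2; S2 reads c0=1 → after 1×micro: 1 ⇒ (c0=1, c1=2, c2=1)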